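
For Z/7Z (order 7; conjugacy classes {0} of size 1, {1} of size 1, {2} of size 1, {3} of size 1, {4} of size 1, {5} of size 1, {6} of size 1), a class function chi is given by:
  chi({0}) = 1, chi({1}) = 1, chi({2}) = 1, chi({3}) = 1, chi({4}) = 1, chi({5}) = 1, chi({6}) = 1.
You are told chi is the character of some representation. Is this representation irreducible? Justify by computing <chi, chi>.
Irreducible: <chi, chi> = 1.

Why: <chi, chi> = (1/|G|) sum_C |C| * |chi(C)|^2 = (1/7)[1*|1|^2 + 1*|1|^2 + 1*|1|^2 + 1*|1|^2 + 1*|1|^2 + 1*|1|^2 + 1*|1|^2]
  = (1/7)[(1) + (1) + (1) + (1) + (1) + (1) + (1)] = 7/7 = 1.
(Exp terms are combined using exp(i*s)*conj(exp(i*t)) = exp(i*(s-t)), and sums of them are collapsed using the identity that for every m > 1 the m distinct m-th roots of unity sum to 0, e.g. 1 + exp(2*I*pi/3) + exp(-2*I*pi/3) = 0.)
A character is irreducible iff <chi, chi> = 1, so this representation is irreducible.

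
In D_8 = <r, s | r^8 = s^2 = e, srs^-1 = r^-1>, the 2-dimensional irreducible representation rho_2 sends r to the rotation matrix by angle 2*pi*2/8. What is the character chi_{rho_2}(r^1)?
chi_{rho_2}(r^1) = 2*cos(2*pi*2*1/8) = 0

Working: rho_2(r^1) is rotation by angle 2*pi*2*1/8, whose trace is 2*cos(2*pi*2*1/8) = 0.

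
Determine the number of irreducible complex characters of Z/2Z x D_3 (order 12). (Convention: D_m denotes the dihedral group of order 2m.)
6

Explanation: The number of irreducible complex representations of a finite group equals its number of conjugacy classes. For a direct product, #classes(G x H) = #classes(G) * #classes(H). Z/2Z has 2 classes (abelian), D_3 has 3 classes, so 2 * 3 = 6, so Z/2Z x D_3 (order 12) has exactly 6 irreducible complex representations.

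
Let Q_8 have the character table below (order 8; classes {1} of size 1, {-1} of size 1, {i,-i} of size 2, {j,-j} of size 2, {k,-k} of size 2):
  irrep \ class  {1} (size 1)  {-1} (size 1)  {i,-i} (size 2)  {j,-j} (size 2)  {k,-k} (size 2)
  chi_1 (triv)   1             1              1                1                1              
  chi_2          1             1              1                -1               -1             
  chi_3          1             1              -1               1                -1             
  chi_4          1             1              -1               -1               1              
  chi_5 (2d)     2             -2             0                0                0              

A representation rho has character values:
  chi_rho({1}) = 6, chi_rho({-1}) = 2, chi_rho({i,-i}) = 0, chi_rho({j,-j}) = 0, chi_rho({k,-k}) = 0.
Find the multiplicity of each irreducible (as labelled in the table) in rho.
Multiplicities: chi_1: 1, chi_2: 1, chi_3: 1, chi_4: 1, chi_5: 1.

Derivation: Use <chi_rho, chi> = (1/|G|) sum_C |C| * chi_rho(C) * conj(chi(C)) with |G| = 8 for each irreducible chi in the table:
  <chi_rho, chi_1> = (1/8)[1*(6)*conj(1) + 1*(2)*conj(1) + 2*(0)*conj(1) + 2*(0)*conj(1) + 2*(0)*conj(1)]
      = (1/8)[(6) + (2) + (0) + (0) + (0)] = 8/8 = 1
  <chi_rho, chi_2> = (1/8)[1*(6)*conj(1) + 1*(2)*conj(1) + 2*(0)*conj(1) + 2*(0)*conj(-1) + 2*(0)*conj(-1)]
      = (1/8)[(6) + (2) + (0) + (0) + (0)] = 8/8 = 1
  <chi_rho, chi_3> = (1/8)[1*(6)*conj(1) + 1*(2)*conj(1) + 2*(0)*conj(-1) + 2*(0)*conj(1) + 2*(0)*conj(-1)]
      = (1/8)[(6) + (2) + (0) + (0) + (0)] = 8/8 = 1
  <chi_rho, chi_4> = (1/8)[1*(6)*conj(1) + 1*(2)*conj(1) + 2*(0)*conj(-1) + 2*(0)*conj(-1) + 2*(0)*conj(1)]
      = (1/8)[(6) + (2) + (0) + (0) + (0)] = 8/8 = 1
  <chi_rho, chi_5> = (1/8)[1*(6)*conj(2) + 1*(2)*conj(-2) + 2*(0)*conj(0) + 2*(0)*conj(0) + 2*(0)*conj(0)]
      = (1/8)[(12) + (-4) + (0) + (0) + (0)] = 8/8 = 1
Dimension check: dim(rho) = sum (mult * dim) = 1*1 + 1*1 + 1*1 + 1*1 + 1*2 = 6 = chi_rho(e) = 6.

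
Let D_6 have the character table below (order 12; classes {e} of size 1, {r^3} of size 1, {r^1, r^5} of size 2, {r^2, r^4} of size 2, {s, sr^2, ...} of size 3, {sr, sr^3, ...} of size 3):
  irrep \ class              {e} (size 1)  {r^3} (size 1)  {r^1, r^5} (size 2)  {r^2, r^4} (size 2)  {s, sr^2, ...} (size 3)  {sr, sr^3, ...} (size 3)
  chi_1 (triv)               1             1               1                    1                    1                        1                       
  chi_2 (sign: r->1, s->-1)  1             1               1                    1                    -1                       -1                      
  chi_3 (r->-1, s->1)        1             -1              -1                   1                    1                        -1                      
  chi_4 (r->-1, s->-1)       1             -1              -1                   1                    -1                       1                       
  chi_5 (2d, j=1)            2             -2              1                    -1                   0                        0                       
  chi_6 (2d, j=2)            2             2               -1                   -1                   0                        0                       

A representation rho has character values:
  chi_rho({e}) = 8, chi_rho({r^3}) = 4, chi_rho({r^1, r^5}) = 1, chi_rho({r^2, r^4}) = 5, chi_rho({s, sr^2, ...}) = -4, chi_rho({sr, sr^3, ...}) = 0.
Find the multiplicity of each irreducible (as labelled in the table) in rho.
Multiplicities: chi_1: 1, chi_2: 3, chi_3: 0, chi_4: 2, chi_5: 0, chi_6: 1.

Working: Use <chi_rho, chi> = (1/|G|) sum_C |C| * chi_rho(C) * conj(chi(C)) with |G| = 12 for each irreducible chi in the table:
  <chi_rho, chi_1> = (1/12)[1*(8)*conj(1) + 1*(4)*conj(1) + 2*(1)*conj(1) + 2*(5)*conj(1) + 3*(-4)*conj(1) + 3*(0)*conj(1)]
      = (1/12)[(8) + (4) + (2) + (10) + (-12) + (0)] = 12/12 = 1
  <chi_rho, chi_2> = (1/12)[1*(8)*conj(1) + 1*(4)*conj(1) + 2*(1)*conj(1) + 2*(5)*conj(1) + 3*(-4)*conj(-1) + 3*(0)*conj(-1)]
      = (1/12)[(8) + (4) + (2) + (10) + (12) + (0)] = 36/12 = 3
  <chi_rho, chi_3> = (1/12)[1*(8)*conj(1) + 1*(4)*conj(-1) + 2*(1)*conj(-1) + 2*(5)*conj(1) + 3*(-4)*conj(1) + 3*(0)*conj(-1)]
      = (1/12)[(8) + (-4) + (-2) + (10) + (-12) + (0)] = 0/12 = 0
  <chi_rho, chi_4> = (1/12)[1*(8)*conj(1) + 1*(4)*conj(-1) + 2*(1)*conj(-1) + 2*(5)*conj(1) + 3*(-4)*conj(-1) + 3*(0)*conj(1)]
      = (1/12)[(8) + (-4) + (-2) + (10) + (12) + (0)] = 24/12 = 2
  <chi_rho, chi_5> = (1/12)[1*(8)*conj(2) + 1*(4)*conj(-2) + 2*(1)*conj(1) + 2*(5)*conj(-1) + 3*(-4)*conj(0) + 3*(0)*conj(0)]
      = (1/12)[(16) + (-8) + (2) + (-10) + (0) + (0)] = 0/12 = 0
  <chi_rho, chi_6> = (1/12)[1*(8)*conj(2) + 1*(4)*conj(2) + 2*(1)*conj(-1) + 2*(5)*conj(-1) + 3*(-4)*conj(0) + 3*(0)*conj(0)]
      = (1/12)[(16) + (8) + (-2) + (-10) + (0) + (0)] = 12/12 = 1
Dimension check: dim(rho) = sum (mult * dim) = 1*1 + 3*1 + 0*1 + 2*1 + 0*2 + 1*2 = 8 = chi_rho(e) = 8.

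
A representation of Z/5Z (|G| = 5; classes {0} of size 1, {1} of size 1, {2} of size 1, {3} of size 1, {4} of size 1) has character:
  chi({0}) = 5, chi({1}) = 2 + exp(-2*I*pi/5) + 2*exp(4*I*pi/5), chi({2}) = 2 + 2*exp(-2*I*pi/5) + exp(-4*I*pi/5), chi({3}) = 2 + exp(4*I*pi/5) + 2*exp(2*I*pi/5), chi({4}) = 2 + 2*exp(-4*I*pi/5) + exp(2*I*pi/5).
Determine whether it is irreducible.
Not irreducible (reducible): <chi, chi> = 9 > 1.

Working: <chi, chi> = (1/|G|) sum_C |C| * |chi(C)|^2 = (1/5)[1*|5|^2 + 1*|2 + exp(-2*I*pi/5) + 2*exp(4*I*pi/5)|^2 + 1*|2 + 2*exp(-2*I*pi/5) + exp(-4*I*pi/5)|^2 + 1*|2 + exp(4*I*pi/5) + 2*exp(2*I*pi/5)|^2 + 1*|2 + 2*exp(-4*I*pi/5) + exp(2*I*pi/5)|^2]
  = (1/5)[(25) + (9 + 6*exp(-4*I*pi/5) + 2*exp(-2*I*pi/5) + 2*exp(2*I*pi/5) + 6*exp(4*I*pi/5)) + (9 + 6*exp(-2*I*pi/5) + 2*exp(-4*I*pi/5) + 2*exp(4*I*pi/5) + 6*exp(2*I*pi/5)) + (9 + 6*exp(-2*I*pi/5) + 2*exp(-4*I*pi/5) + 2*exp(4*I*pi/5) + 6*exp(2*I*pi/5)) + (9 + 6*exp(-4*I*pi/5) + 2*exp(-2*I*pi/5) + 2*exp(2*I*pi/5) + 6*exp(4*I*pi/5))] = 45/5 = 9.
(Exp terms are combined using exp(i*s)*conj(exp(i*t)) = exp(i*(s-t)), and sums of them are collapsed using the identity that for every m > 1 the m distinct m-th roots of unity sum to 0, e.g. 1 + exp(2*I*pi/3) + exp(-2*I*pi/3) = 0.)
A character is irreducible iff <chi, chi> = 1, so this representation is reducible.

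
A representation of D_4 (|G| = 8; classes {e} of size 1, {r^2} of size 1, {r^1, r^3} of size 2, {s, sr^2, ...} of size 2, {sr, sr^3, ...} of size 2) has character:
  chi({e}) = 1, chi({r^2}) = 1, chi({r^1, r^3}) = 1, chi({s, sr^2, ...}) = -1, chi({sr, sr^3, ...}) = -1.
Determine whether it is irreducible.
Irreducible: <chi, chi> = 1.

Proof sketch: <chi, chi> = (1/|G|) sum_C |C| * |chi(C)|^2 = (1/8)[1*|1|^2 + 1*|1|^2 + 2*|1|^2 + 2*|-1|^2 + 2*|-1|^2]
  = (1/8)[(1) + (1) + (2) + (2) + (2)] = 8/8 = 1.
A character is irreducible iff <chi, chi> = 1, so this representation is irreducible.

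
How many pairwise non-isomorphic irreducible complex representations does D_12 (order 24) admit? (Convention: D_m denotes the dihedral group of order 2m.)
9

Reasoning: The number of irreducible complex representations of a finite group equals its number of conjugacy classes. D_12 has 9 conjugacy classes (n/2 + 3 for n even), so D_12 (order 24) has exactly 9 irreducible complex representations.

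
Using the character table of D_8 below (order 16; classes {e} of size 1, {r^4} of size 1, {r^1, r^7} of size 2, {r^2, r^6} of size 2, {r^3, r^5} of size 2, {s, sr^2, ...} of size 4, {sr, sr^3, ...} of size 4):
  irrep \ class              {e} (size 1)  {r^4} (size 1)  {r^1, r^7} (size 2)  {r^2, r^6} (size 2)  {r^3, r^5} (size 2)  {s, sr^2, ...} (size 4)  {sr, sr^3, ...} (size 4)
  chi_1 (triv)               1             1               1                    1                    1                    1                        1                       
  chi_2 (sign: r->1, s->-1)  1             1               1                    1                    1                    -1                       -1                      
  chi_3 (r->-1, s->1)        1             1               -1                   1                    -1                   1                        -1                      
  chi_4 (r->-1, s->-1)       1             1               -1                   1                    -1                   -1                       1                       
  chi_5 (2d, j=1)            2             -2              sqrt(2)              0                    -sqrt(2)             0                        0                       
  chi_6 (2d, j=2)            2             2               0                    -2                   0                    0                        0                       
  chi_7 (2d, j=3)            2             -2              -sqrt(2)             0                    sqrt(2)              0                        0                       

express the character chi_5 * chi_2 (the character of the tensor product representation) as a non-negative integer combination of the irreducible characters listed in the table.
chi_5 tensor chi_2 = chi_5 (all other irreducibles have multiplicity 0).

Why: The character of a tensor product is the pointwise product (chi_5 * chi_2)(C) = chi_5(C) * chi_2(C):
  {e}: (2)*(1), {r^4}: (-2)*(1), {r^1, r^7}: (sqrt(2))*(1), {r^2, r^6}: (0)*(1), {r^3, r^5}: (-sqrt(2))*(1), {s, sr^2, ...}: (0)*(-1), {sr, sr^3, ...}: (0)*(-1)
so (chi_5 * chi_2) takes values
  {e} -> 2, {r^4} -> -2, {r^1, r^7} -> sqrt(2), {r^2, r^6} -> 0, {r^3, r^5} -> -sqrt(2), {s, sr^2, ...} -> 0, {sr, sr^3, ...} -> 0.
Now take the inner product of this character with each irreducible chi from the table, <chi_5*chi_2, chi> = (1/16) sum_C |C| (chi_5*chi_2)(C) conj(chi(C)):
  <chi_5*chi_2, chi_1> = (1/16)[1*(2)*conj(1) + 1*(-2)*conj(1) + 2*(sqrt(2))*conj(1) + 2*(0)*conj(1) + 2*(-sqrt(2))*conj(1) + 4*(0)*conj(1) + 4*(0)*conj(1)]
      = (1/16)[(2) + (-2) + (2*sqrt(2)) + (0) + (-2*sqrt(2)) + (0) + (0)] = 0/16 = 0
  <chi_5*chi_2, chi_2> = (1/16)[1*(2)*conj(1) + 1*(-2)*conj(1) + 2*(sqrt(2))*conj(1) + 2*(0)*conj(1) + 2*(-sqrt(2))*conj(1) + 4*(0)*conj(-1) + 4*(0)*conj(-1)]
      = (1/16)[(2) + (-2) + (2*sqrt(2)) + (0) + (-2*sqrt(2)) + (0) + (0)] = 0/16 = 0
  <chi_5*chi_2, chi_3> = (1/16)[1*(2)*conj(1) + 1*(-2)*conj(1) + 2*(sqrt(2))*conj(-1) + 2*(0)*conj(1) + 2*(-sqrt(2))*conj(-1) + 4*(0)*conj(1) + 4*(0)*conj(-1)]
      = (1/16)[(2) + (-2) + (-2*sqrt(2)) + (0) + (2*sqrt(2)) + (0) + (0)] = 0/16 = 0
  <chi_5*chi_2, chi_4> = (1/16)[1*(2)*conj(1) + 1*(-2)*conj(1) + 2*(sqrt(2))*conj(-1) + 2*(0)*conj(1) + 2*(-sqrt(2))*conj(-1) + 4*(0)*conj(-1) + 4*(0)*conj(1)]
      = (1/16)[(2) + (-2) + (-2*sqrt(2)) + (0) + (2*sqrt(2)) + (0) + (0)] = 0/16 = 0
  <chi_5*chi_2, chi_5> = (1/16)[1*(2)*conj(2) + 1*(-2)*conj(-2) + 2*(sqrt(2))*conj(sqrt(2)) + 2*(0)*conj(0) + 2*(-sqrt(2))*conj(-sqrt(2)) + 4*(0)*conj(0) + 4*(0)*conj(0)]
      = (1/16)[(4) + (4) + (4) + (0) + (4) + (0) + (0)] = 16/16 = 1
  <chi_5*chi_2, chi_6> = (1/16)[1*(2)*conj(2) + 1*(-2)*conj(2) + 2*(sqrt(2))*conj(0) + 2*(0)*conj(-2) + 2*(-sqrt(2))*conj(0) + 4*(0)*conj(0) + 4*(0)*conj(0)]
      = (1/16)[(4) + (-4) + (0) + (0) + (0) + (0) + (0)] = 0/16 = 0
  <chi_5*chi_2, chi_7> = (1/16)[1*(2)*conj(2) + 1*(-2)*conj(-2) + 2*(sqrt(2))*conj(-sqrt(2)) + 2*(0)*conj(0) + 2*(-sqrt(2))*conj(sqrt(2)) + 4*(0)*conj(0) + 4*(0)*conj(0)]
      = (1/16)[(4) + (4) + (-4) + (0) + (-4) + (0) + (0)] = 0/16 = 0
Hence the multiplicities are chi_5: 1. Dimension check: dim(chi_5)*dim(chi_2) = 2*1 = 2 and sum (mult * dim) = 1*2 = 2.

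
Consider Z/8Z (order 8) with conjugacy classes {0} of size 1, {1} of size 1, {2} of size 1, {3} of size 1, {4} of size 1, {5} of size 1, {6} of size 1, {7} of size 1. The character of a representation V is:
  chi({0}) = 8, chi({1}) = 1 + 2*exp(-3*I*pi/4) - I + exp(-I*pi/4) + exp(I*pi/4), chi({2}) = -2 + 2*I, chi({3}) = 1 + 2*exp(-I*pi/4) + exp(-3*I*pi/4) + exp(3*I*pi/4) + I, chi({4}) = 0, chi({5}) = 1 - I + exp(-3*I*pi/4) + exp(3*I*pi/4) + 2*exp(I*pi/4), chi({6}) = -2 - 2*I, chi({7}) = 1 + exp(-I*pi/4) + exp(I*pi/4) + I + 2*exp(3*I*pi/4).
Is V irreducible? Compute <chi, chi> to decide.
Not irreducible (reducible): <chi, chi> = 12 > 1.

Details: <chi, chi> = (1/|G|) sum_C |C| * |chi(C)|^2 = (1/8)[1*|8|^2 + 1*|1 + 2*exp(-3*I*pi/4) - I + exp(-I*pi/4) + exp(I*pi/4)|^2 + 1*|-2 + 2*I|^2 + 1*|1 + 2*exp(-I*pi/4) + exp(-3*I*pi/4) + exp(3*I*pi/4) + I|^2 + 1*|0|^2 + 1*|1 - I + exp(-3*I*pi/4) + exp(3*I*pi/4) + 2*exp(I*pi/4)|^2 + 1*|-2 - 2*I|^2 + 1*|1 + exp(-I*pi/4) + exp(I*pi/4) + I + 2*exp(3*I*pi/4)|^2]
  = (1/8)[(64) + (4 + 4*exp(-I*pi/4) + 2*exp(3*I*pi/4) + 2*exp(I*pi/4)) + (8) + (4 + 2*exp(-3*I*pi/4) + 2*exp(-I*pi/4) + 4*exp(3*I*pi/4)) + (0) + (4 + 2*exp(-3*I*pi/4) + 2*exp(-I*pi/4) + 4*exp(3*I*pi/4)) + (8) + (4 + 4*exp(-I*pi/4) + 2*exp(3*I*pi/4) + 2*exp(I*pi/4))] = 96/8 = 12.
(Exp terms are combined using exp(i*s)*conj(exp(i*t)) = exp(i*(s-t)), and sums of them are collapsed using the identity that for every m > 1 the m distinct m-th roots of unity sum to 0, e.g. 1 + exp(2*I*pi/3) + exp(-2*I*pi/3) = 0.)
A character is irreducible iff <chi, chi> = 1, so this representation is reducible.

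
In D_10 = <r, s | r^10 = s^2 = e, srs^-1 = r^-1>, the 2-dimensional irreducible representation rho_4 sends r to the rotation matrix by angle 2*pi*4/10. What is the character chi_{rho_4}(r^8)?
chi_{rho_4}(r^8) = 2*cos(2*pi*4*8/10) = -1/2 + sqrt(5)/2

Proof sketch: rho_4(r^8) is rotation by angle 2*pi*4*8/10, whose trace is 2*cos(2*pi*4*8/10) = -1/2 + sqrt(5)/2.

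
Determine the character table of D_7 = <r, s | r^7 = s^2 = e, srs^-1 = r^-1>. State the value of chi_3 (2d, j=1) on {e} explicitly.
Conjugacy classes: {e} of size 1, {r^1, r^6} of size 2, {r^2, r^5} of size 2, {r^3, r^4} of size 2, {s, sr, ..., sr^6} of size 7.
Character table:
  irrep \ class              {e} (size 1)  {r^1, r^6} (size 2)  {r^2, r^5} (size 2)  {r^3, r^4} (size 2)  {s, sr, ..., sr^6} (size 7)
  chi_1 (triv)               1             1                    1                    1                    1                          
  chi_2 (sign: r->1, s->-1)  1             1                    1                    1                    -1                         
  chi_3 (2d, j=1)            2             2*cos(2*pi/7)        -2*cos(3*pi/7)       -2*cos(pi/7)         0                          
  chi_4 (2d, j=2)            2             -2*cos(3*pi/7)       -2*cos(pi/7)         2*cos(2*pi/7)        0                          
  chi_5 (2d, j=3)            2             -2*cos(pi/7)         2*cos(2*pi/7)        -2*cos(3*pi/7)       0                          

Spot check: chi_3 (2d, j=1) on {e} = 2.

Proof sketch: D_7 has order 2*7 = 14 with 5 conjugacy classes, hence 5 irreducibles. Sum of squared dims 1 + 1 + 4 + 4 + 4 = 14 = |G|. Linear characters come from the abelianisation; the 2-dimensional irreps have character r^k -> 2*cos(2*pi*j*k/7), reflections -> 0.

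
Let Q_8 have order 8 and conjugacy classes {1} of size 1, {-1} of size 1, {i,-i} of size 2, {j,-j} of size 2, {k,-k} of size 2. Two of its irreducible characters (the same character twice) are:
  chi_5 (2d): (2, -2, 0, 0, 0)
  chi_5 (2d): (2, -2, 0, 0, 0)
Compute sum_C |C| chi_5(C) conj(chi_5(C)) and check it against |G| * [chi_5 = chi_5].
Sum = 8 = |G| = 8; so <chi_5, chi_5> = 1 (norm-1 confirms irreducibility).

Why: Compute term by term over conjugacy classes (|C| * chi_5(C) * conj(chi_5(C))):
  1*(2)*conj(2) + 1*(-2)*conj(-2) + 2*(0)*conj(0) + 2*(0)*conj(0) + 2*(0)*conj(0)
  = (4) + (4) + (0) + (0) + (0)
  = 8.
Dividing by |G| = 8 gives 8/8 = 1, matching the row-orthogonality relation <chi_5, chi_5> = [chi_5 = chi_5].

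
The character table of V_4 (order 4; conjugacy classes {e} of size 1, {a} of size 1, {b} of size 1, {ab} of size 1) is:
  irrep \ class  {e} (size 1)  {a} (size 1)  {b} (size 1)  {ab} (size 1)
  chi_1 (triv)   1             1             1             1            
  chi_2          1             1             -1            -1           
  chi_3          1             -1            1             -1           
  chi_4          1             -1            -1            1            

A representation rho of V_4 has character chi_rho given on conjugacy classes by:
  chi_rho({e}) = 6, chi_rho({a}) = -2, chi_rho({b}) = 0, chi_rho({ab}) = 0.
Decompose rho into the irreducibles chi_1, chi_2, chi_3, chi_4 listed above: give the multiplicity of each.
Multiplicities: chi_1: 1, chi_2: 1, chi_3: 2, chi_4: 2.

Proof sketch: Use <chi_rho, chi> = (1/|G|) sum_C |C| * chi_rho(C) * conj(chi(C)) with |G| = 4 for each irreducible chi in the table:
  <chi_rho, chi_1> = (1/4)[1*(6)*conj(1) + 1*(-2)*conj(1) + 1*(0)*conj(1) + 1*(0)*conj(1)]
      = (1/4)[(6) + (-2) + (0) + (0)] = 4/4 = 1
  <chi_rho, chi_2> = (1/4)[1*(6)*conj(1) + 1*(-2)*conj(1) + 1*(0)*conj(-1) + 1*(0)*conj(-1)]
      = (1/4)[(6) + (-2) + (0) + (0)] = 4/4 = 1
  <chi_rho, chi_3> = (1/4)[1*(6)*conj(1) + 1*(-2)*conj(-1) + 1*(0)*conj(1) + 1*(0)*conj(-1)]
      = (1/4)[(6) + (2) + (0) + (0)] = 8/4 = 2
  <chi_rho, chi_4> = (1/4)[1*(6)*conj(1) + 1*(-2)*conj(-1) + 1*(0)*conj(-1) + 1*(0)*conj(1)]
      = (1/4)[(6) + (2) + (0) + (0)] = 8/4 = 2
Dimension check: dim(rho) = sum (mult * dim) = 1*1 + 1*1 + 2*1 + 2*1 = 6 = chi_rho(e) = 6.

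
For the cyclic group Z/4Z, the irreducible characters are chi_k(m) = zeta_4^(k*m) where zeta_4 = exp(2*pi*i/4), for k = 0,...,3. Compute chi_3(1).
chi_3(1) = zeta_4^3 = -I

chi_3(1) = zeta_4^(3*1) = zeta_4^3. Since zeta_4^4 = 1, this equals zeta_4^3 = exp(2*pi*i*3/4) = -I.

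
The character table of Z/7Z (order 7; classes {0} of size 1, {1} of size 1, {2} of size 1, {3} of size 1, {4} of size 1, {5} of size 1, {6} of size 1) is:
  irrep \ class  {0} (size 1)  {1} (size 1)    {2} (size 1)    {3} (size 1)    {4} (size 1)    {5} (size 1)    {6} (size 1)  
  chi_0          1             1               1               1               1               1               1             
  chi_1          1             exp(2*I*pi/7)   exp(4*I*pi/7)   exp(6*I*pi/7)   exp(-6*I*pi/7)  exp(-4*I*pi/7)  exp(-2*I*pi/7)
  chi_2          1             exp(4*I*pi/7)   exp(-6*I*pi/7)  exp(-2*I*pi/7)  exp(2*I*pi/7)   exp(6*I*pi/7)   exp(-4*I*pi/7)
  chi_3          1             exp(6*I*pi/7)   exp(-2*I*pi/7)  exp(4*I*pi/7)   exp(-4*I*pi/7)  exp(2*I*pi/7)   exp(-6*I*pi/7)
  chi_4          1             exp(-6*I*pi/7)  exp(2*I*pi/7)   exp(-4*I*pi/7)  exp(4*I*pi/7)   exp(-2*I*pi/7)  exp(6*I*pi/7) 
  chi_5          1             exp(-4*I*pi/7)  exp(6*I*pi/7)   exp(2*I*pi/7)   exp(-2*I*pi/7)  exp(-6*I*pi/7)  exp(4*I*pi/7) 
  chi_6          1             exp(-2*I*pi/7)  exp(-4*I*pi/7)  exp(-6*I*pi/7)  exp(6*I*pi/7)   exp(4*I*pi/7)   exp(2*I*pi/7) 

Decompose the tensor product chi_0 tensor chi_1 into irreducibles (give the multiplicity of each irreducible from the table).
chi_0 tensor chi_1 = chi_1 (all other irreducibles have multiplicity 0).

Argument: The character of a tensor product is the pointwise product (chi_0 * chi_1)(C) = chi_0(C) * chi_1(C):
  {0}: (1)*(1), {1}: (1)*(exp(2*I*pi/7)), {2}: (1)*(exp(4*I*pi/7)), {3}: (1)*(exp(6*I*pi/7)), {4}: (1)*(exp(-6*I*pi/7)), {5}: (1)*(exp(-4*I*pi/7)), {6}: (1)*(exp(-2*I*pi/7))
so (chi_0 * chi_1) takes values
  {0} -> 1, {1} -> exp(2*I*pi/7), {2} -> exp(4*I*pi/7), {3} -> exp(6*I*pi/7), {4} -> exp(-6*I*pi/7), {5} -> exp(-4*I*pi/7), {6} -> exp(-2*I*pi/7).
Now take the inner product of this character with each irreducible chi from the table, <chi_0*chi_1, chi> = (1/7) sum_C |C| (chi_0*chi_1)(C) conj(chi(C)):
  <chi_0*chi_1, chi_0> = (1/7)[1*(1)*conj(1) + 1*(exp(2*I*pi/7))*conj(1) + 1*(exp(4*I*pi/7))*conj(1) + 1*(exp(6*I*pi/7))*conj(1) + 1*(exp(-6*I*pi/7))*conj(1) + 1*(exp(-4*I*pi/7))*conj(1) + 1*(exp(-2*I*pi/7))*conj(1)]
      = (1/7)[(1) + (exp(2*I*pi/7)) + (exp(4*I*pi/7)) + (exp(6*I*pi/7)) + (exp(-6*I*pi/7)) + (exp(-4*I*pi/7)) + (exp(-2*I*pi/7))] = 0/7 = 0
  <chi_0*chi_1, chi_1> = (1/7)[1*(1)*conj(1) + 1*(exp(2*I*pi/7))*conj(exp(2*I*pi/7)) + 1*(exp(4*I*pi/7))*conj(exp(4*I*pi/7)) + 1*(exp(6*I*pi/7))*conj(exp(6*I*pi/7)) + 1*(exp(-6*I*pi/7))*conj(exp(-6*I*pi/7)) + 1*(exp(-4*I*pi/7))*conj(exp(-4*I*pi/7)) + 1*(exp(-2*I*pi/7))*conj(exp(-2*I*pi/7))]
      = (1/7)[(1) + (1) + (1) + (1) + (1) + (1) + (1)] = 7/7 = 1
  <chi_0*chi_1, chi_2> = (1/7)[1*(1)*conj(1) + 1*(exp(2*I*pi/7))*conj(exp(4*I*pi/7)) + 1*(exp(4*I*pi/7))*conj(exp(-6*I*pi/7)) + 1*(exp(6*I*pi/7))*conj(exp(-2*I*pi/7)) + 1*(exp(-6*I*pi/7))*conj(exp(2*I*pi/7)) + 1*(exp(-4*I*pi/7))*conj(exp(6*I*pi/7)) + 1*(exp(-2*I*pi/7))*conj(exp(-4*I*pi/7))]
      = (1/7)[(1) + (exp(-2*I*pi/7)) + (exp(-4*I*pi/7)) + (exp(-6*I*pi/7)) + (exp(6*I*pi/7)) + (exp(4*I*pi/7)) + (exp(2*I*pi/7))] = 0/7 = 0
  <chi_0*chi_1, chi_3> = (1/7)[1*(1)*conj(1) + 1*(exp(2*I*pi/7))*conj(exp(6*I*pi/7)) + 1*(exp(4*I*pi/7))*conj(exp(-2*I*pi/7)) + 1*(exp(6*I*pi/7))*conj(exp(4*I*pi/7)) + 1*(exp(-6*I*pi/7))*conj(exp(-4*I*pi/7)) + 1*(exp(-4*I*pi/7))*conj(exp(2*I*pi/7)) + 1*(exp(-2*I*pi/7))*conj(exp(-6*I*pi/7))]
      = (1/7)[(1) + (exp(-4*I*pi/7)) + (exp(6*I*pi/7)) + (exp(2*I*pi/7)) + (exp(-2*I*pi/7)) + (exp(-6*I*pi/7)) + (exp(4*I*pi/7))] = 0/7 = 0
  <chi_0*chi_1, chi_4> = (1/7)[1*(1)*conj(1) + 1*(exp(2*I*pi/7))*conj(exp(-6*I*pi/7)) + 1*(exp(4*I*pi/7))*conj(exp(2*I*pi/7)) + 1*(exp(6*I*pi/7))*conj(exp(-4*I*pi/7)) + 1*(exp(-6*I*pi/7))*conj(exp(4*I*pi/7)) + 1*(exp(-4*I*pi/7))*conj(exp(-2*I*pi/7)) + 1*(exp(-2*I*pi/7))*conj(exp(6*I*pi/7))]
      = (1/7)[(1) + (exp(-6*I*pi/7)) + (exp(2*I*pi/7)) + (exp(-4*I*pi/7)) + (exp(4*I*pi/7)) + (exp(-2*I*pi/7)) + (exp(6*I*pi/7))] = 0/7 = 0
  <chi_0*chi_1, chi_5> = (1/7)[1*(1)*conj(1) + 1*(exp(2*I*pi/7))*conj(exp(-4*I*pi/7)) + 1*(exp(4*I*pi/7))*conj(exp(6*I*pi/7)) + 1*(exp(6*I*pi/7))*conj(exp(2*I*pi/7)) + 1*(exp(-6*I*pi/7))*conj(exp(-2*I*pi/7)) + 1*(exp(-4*I*pi/7))*conj(exp(-6*I*pi/7)) + 1*(exp(-2*I*pi/7))*conj(exp(4*I*pi/7))]
      = (1/7)[(1) + (exp(6*I*pi/7)) + (exp(-2*I*pi/7)) + (exp(4*I*pi/7)) + (exp(-4*I*pi/7)) + (exp(2*I*pi/7)) + (exp(-6*I*pi/7))] = 0/7 = 0
  <chi_0*chi_1, chi_6> = (1/7)[1*(1)*conj(1) + 1*(exp(2*I*pi/7))*conj(exp(-2*I*pi/7)) + 1*(exp(4*I*pi/7))*conj(exp(-4*I*pi/7)) + 1*(exp(6*I*pi/7))*conj(exp(-6*I*pi/7)) + 1*(exp(-6*I*pi/7))*conj(exp(6*I*pi/7)) + 1*(exp(-4*I*pi/7))*conj(exp(4*I*pi/7)) + 1*(exp(-2*I*pi/7))*conj(exp(2*I*pi/7))]
      = (1/7)[(1) + (exp(4*I*pi/7)) + (exp(-6*I*pi/7)) + (exp(-2*I*pi/7)) + (exp(2*I*pi/7)) + (exp(6*I*pi/7)) + (exp(-4*I*pi/7))] = 0/7 = 0
(Exp terms are combined using exp(i*s)*conj(exp(i*t)) = exp(i*(s-t)), and sums of them are collapsed using the identity that for every m > 1 the m distinct m-th roots of unity sum to 0, e.g. 1 + exp(2*I*pi/3) + exp(-2*I*pi/3) = 0.)
Hence the multiplicities are chi_1: 1. Dimension check: dim(chi_0)*dim(chi_1) = 1*1 = 1 and sum (mult * dim) = 1*1 = 1.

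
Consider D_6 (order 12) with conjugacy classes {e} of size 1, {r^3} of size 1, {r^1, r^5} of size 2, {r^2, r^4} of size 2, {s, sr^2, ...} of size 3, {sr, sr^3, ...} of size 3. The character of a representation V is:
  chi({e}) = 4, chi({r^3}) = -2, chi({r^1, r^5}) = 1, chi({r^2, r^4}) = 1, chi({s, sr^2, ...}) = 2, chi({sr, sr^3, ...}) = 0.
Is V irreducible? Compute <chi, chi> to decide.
Not irreducible (reducible): <chi, chi> = 3 > 1.

Justification: <chi, chi> = (1/|G|) sum_C |C| * |chi(C)|^2 = (1/12)[1*|4|^2 + 1*|-2|^2 + 2*|1|^2 + 2*|1|^2 + 3*|2|^2 + 3*|0|^2]
  = (1/12)[(16) + (4) + (2) + (2) + (12) + (0)] = 36/12 = 3.
A character is irreducible iff <chi, chi> = 1, so this representation is reducible.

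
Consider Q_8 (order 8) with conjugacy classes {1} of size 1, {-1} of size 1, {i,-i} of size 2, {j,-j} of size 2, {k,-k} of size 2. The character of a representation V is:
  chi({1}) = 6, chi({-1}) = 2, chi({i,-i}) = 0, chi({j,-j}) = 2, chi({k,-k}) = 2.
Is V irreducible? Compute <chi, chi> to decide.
Not irreducible (reducible): <chi, chi> = 7 > 1.

Reasoning: <chi, chi> = (1/|G|) sum_C |C| * |chi(C)|^2 = (1/8)[1*|6|^2 + 1*|2|^2 + 2*|0|^2 + 2*|2|^2 + 2*|2|^2]
  = (1/8)[(36) + (4) + (0) + (8) + (8)] = 56/8 = 7.
A character is irreducible iff <chi, chi> = 1, so this representation is reducible.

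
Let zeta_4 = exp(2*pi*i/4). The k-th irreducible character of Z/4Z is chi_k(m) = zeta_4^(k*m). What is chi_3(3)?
chi_3(3) = zeta_4^9 = I

Justification: chi_3(3) = zeta_4^(3*3) = zeta_4^9. Since zeta_4^4 = 1, this equals zeta_4^1 = exp(2*pi*i*1/4) = I.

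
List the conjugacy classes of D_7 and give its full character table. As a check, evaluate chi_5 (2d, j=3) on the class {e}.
Conjugacy classes: {e} of size 1, {r^1, r^6} of size 2, {r^2, r^5} of size 2, {r^3, r^4} of size 2, {s, sr, ..., sr^6} of size 7.
Character table:
  irrep \ class              {e} (size 1)  {r^1, r^6} (size 2)  {r^2, r^5} (size 2)  {r^3, r^4} (size 2)  {s, sr, ..., sr^6} (size 7)
  chi_1 (triv)               1             1                    1                    1                    1                          
  chi_2 (sign: r->1, s->-1)  1             1                    1                    1                    -1                         
  chi_3 (2d, j=1)            2             2*cos(2*pi/7)        -2*cos(3*pi/7)       -2*cos(pi/7)         0                          
  chi_4 (2d, j=2)            2             -2*cos(3*pi/7)       -2*cos(pi/7)         2*cos(2*pi/7)        0                          
  chi_5 (2d, j=3)            2             -2*cos(pi/7)         2*cos(2*pi/7)        -2*cos(3*pi/7)       0                          

Spot check: chi_5 (2d, j=3) on {e} = 2.

Solution. D_7 has order 2*7 = 14 with 5 conjugacy classes, hence 5 irreducibles. Sum of squared dims 1 + 1 + 4 + 4 + 4 = 14 = |G|. Linear characters come from the abelianisation; the 2-dimensional irreps have character r^k -> 2*cos(2*pi*j*k/7), reflections -> 0.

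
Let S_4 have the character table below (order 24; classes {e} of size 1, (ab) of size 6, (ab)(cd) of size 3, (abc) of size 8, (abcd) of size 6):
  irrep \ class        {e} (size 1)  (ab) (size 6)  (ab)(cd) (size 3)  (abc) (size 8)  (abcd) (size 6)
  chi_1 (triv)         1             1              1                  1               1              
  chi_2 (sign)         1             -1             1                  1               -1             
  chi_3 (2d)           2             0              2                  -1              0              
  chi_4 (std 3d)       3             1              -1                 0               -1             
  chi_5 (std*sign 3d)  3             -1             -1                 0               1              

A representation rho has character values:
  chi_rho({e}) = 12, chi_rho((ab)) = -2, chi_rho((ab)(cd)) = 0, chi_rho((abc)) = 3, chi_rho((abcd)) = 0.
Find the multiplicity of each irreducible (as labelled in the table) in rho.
Multiplicities: chi_1: 1, chi_2: 2, chi_3: 0, chi_4: 1, chi_5: 2.

Details: Use <chi_rho, chi> = (1/|G|) sum_C |C| * chi_rho(C) * conj(chi(C)) with |G| = 24 for each irreducible chi in the table:
  <chi_rho, chi_1> = (1/24)[1*(12)*conj(1) + 6*(-2)*conj(1) + 3*(0)*conj(1) + 8*(3)*conj(1) + 6*(0)*conj(1)]
      = (1/24)[(12) + (-12) + (0) + (24) + (0)] = 24/24 = 1
  <chi_rho, chi_2> = (1/24)[1*(12)*conj(1) + 6*(-2)*conj(-1) + 3*(0)*conj(1) + 8*(3)*conj(1) + 6*(0)*conj(-1)]
      = (1/24)[(12) + (12) + (0) + (24) + (0)] = 48/24 = 2
  <chi_rho, chi_3> = (1/24)[1*(12)*conj(2) + 6*(-2)*conj(0) + 3*(0)*conj(2) + 8*(3)*conj(-1) + 6*(0)*conj(0)]
      = (1/24)[(24) + (0) + (0) + (-24) + (0)] = 0/24 = 0
  <chi_rho, chi_4> = (1/24)[1*(12)*conj(3) + 6*(-2)*conj(1) + 3*(0)*conj(-1) + 8*(3)*conj(0) + 6*(0)*conj(-1)]
      = (1/24)[(36) + (-12) + (0) + (0) + (0)] = 24/24 = 1
  <chi_rho, chi_5> = (1/24)[1*(12)*conj(3) + 6*(-2)*conj(-1) + 3*(0)*conj(-1) + 8*(3)*conj(0) + 6*(0)*conj(1)]
      = (1/24)[(36) + (12) + (0) + (0) + (0)] = 48/24 = 2
Dimension check: dim(rho) = sum (mult * dim) = 1*1 + 2*1 + 0*2 + 1*3 + 2*3 = 12 = chi_rho(e) = 12.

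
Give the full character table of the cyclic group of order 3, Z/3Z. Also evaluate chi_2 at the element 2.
Character table of Z/3Z (irreps indexed chi_0,...,chi_2 with chi_k(m) = zeta_3^(k*m), zeta_3 = exp(2*pi*i/3)):
  irrep \ class  {0} (size 1)  {1} (size 1)    {2} (size 1)  
  chi_0          1             1               1             
  chi_1          1             exp(2*I*pi/3)   exp(-2*I*pi/3)
  chi_2          1             exp(-2*I*pi/3)  exp(2*I*pi/3) 

Spot check: chi_2(2) = zeta_3^(2*2) = zeta_3^4 = exp(2*I*pi/3).

Proof sketch: Z/3Z is abelian, so all 3 irreducible complex representations are 1-dimensional. They are given by chi_k(m) = zeta_3^(k*m) for k = 0,...,2. Row orthogonality: sum_m chi_k(m) conj(chi_l(m)) = 3 * [k = l].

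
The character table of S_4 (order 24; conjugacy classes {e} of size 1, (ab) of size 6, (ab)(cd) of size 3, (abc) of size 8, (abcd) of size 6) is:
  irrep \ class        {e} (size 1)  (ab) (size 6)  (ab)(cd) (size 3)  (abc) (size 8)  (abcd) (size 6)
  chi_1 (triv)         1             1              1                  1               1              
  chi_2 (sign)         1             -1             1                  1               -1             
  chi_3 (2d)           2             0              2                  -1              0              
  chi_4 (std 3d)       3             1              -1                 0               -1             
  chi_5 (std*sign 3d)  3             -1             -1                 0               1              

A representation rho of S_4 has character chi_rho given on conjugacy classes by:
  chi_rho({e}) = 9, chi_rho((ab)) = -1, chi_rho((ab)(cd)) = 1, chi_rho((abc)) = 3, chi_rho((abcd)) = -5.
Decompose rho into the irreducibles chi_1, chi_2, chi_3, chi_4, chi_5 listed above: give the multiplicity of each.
Multiplicities: chi_1: 0, chi_2: 3, chi_3: 0, chi_4: 2, chi_5: 0.

Derivation: Use <chi_rho, chi> = (1/|G|) sum_C |C| * chi_rho(C) * conj(chi(C)) with |G| = 24 for each irreducible chi in the table:
  <chi_rho, chi_1> = (1/24)[1*(9)*conj(1) + 6*(-1)*conj(1) + 3*(1)*conj(1) + 8*(3)*conj(1) + 6*(-5)*conj(1)]
      = (1/24)[(9) + (-6) + (3) + (24) + (-30)] = 0/24 = 0
  <chi_rho, chi_2> = (1/24)[1*(9)*conj(1) + 6*(-1)*conj(-1) + 3*(1)*conj(1) + 8*(3)*conj(1) + 6*(-5)*conj(-1)]
      = (1/24)[(9) + (6) + (3) + (24) + (30)] = 72/24 = 3
  <chi_rho, chi_3> = (1/24)[1*(9)*conj(2) + 6*(-1)*conj(0) + 3*(1)*conj(2) + 8*(3)*conj(-1) + 6*(-5)*conj(0)]
      = (1/24)[(18) + (0) + (6) + (-24) + (0)] = 0/24 = 0
  <chi_rho, chi_4> = (1/24)[1*(9)*conj(3) + 6*(-1)*conj(1) + 3*(1)*conj(-1) + 8*(3)*conj(0) + 6*(-5)*conj(-1)]
      = (1/24)[(27) + (-6) + (-3) + (0) + (30)] = 48/24 = 2
  <chi_rho, chi_5> = (1/24)[1*(9)*conj(3) + 6*(-1)*conj(-1) + 3*(1)*conj(-1) + 8*(3)*conj(0) + 6*(-5)*conj(1)]
      = (1/24)[(27) + (6) + (-3) + (0) + (-30)] = 0/24 = 0
Dimension check: dim(rho) = sum (mult * dim) = 0*1 + 3*1 + 0*2 + 2*3 + 0*3 = 9 = chi_rho(e) = 9.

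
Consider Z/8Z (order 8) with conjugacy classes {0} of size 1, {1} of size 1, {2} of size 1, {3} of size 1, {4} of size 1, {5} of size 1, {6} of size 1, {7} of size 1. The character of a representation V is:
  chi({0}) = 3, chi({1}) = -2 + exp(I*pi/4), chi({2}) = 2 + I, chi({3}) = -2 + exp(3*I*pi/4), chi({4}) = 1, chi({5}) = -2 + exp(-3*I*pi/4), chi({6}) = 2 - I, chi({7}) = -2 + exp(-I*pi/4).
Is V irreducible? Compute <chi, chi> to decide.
Not irreducible (reducible): <chi, chi> = 5 > 1.

Details: <chi, chi> = (1/|G|) sum_C |C| * |chi(C)|^2 = (1/8)[1*|3|^2 + 1*|-2 + exp(I*pi/4)|^2 + 1*|2 + I|^2 + 1*|-2 + exp(3*I*pi/4)|^2 + 1*|1|^2 + 1*|-2 + exp(-3*I*pi/4)|^2 + 1*|2 - I|^2 + 1*|-2 + exp(-I*pi/4)|^2]
  = (1/8)[(9) + (5 - 2*exp(I*pi/4) - 2*exp(-I*pi/4)) + (5) + (5 - 2*exp(3*I*pi/4) - 2*exp(-3*I*pi/4)) + (1) + (5 - 2*exp(3*I*pi/4) - 2*exp(-3*I*pi/4)) + (5) + (5 - 2*exp(I*pi/4) - 2*exp(-I*pi/4))] = 40/8 = 5.
(Exp terms are combined using exp(i*s)*conj(exp(i*t)) = exp(i*(s-t)), and sums of them are collapsed using the identity that for every m > 1 the m distinct m-th roots of unity sum to 0, e.g. 1 + exp(2*I*pi/3) + exp(-2*I*pi/3) = 0.)
A character is irreducible iff <chi, chi> = 1, so this representation is reducible.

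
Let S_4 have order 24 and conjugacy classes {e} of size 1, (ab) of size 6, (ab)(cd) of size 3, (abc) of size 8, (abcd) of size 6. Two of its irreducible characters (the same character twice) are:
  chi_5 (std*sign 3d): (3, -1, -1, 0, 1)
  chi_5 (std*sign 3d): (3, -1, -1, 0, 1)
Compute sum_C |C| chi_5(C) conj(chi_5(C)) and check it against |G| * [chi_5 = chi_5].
Sum = 24 = |G| = 24; so <chi_5, chi_5> = 1 (norm-1 confirms irreducibility).

Why: Compute term by term over conjugacy classes (|C| * chi_5(C) * conj(chi_5(C))):
  1*(3)*conj(3) + 6*(-1)*conj(-1) + 3*(-1)*conj(-1) + 8*(0)*conj(0) + 6*(1)*conj(1)
  = (9) + (6) + (3) + (0) + (6)
  = 24.
Dividing by |G| = 24 gives 24/24 = 1, matching the row-orthogonality relation <chi_5, chi_5> = [chi_5 = chi_5].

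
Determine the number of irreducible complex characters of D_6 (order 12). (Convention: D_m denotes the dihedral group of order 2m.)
6

Proof sketch: The number of irreducible complex representations of a finite group equals its number of conjugacy classes. D_6 has 6 conjugacy classes (n/2 + 3 for n even), so D_6 (order 12) has exactly 6 irreducible complex representations.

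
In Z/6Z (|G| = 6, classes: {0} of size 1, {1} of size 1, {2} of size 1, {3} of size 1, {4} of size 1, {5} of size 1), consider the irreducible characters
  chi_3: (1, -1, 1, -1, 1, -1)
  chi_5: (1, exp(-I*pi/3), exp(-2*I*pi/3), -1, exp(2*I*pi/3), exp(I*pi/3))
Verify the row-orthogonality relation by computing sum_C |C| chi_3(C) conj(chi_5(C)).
Sum = 0; so <chi_3, chi_5> = 0 (distinct irreducibles are orthogonal).

Details: Compute term by term over conjugacy classes (|C| * chi_3(C) * conj(chi_5(C))):
  1*(1)*conj(1) + 1*(-1)*conj(exp(-I*pi/3)) + 1*(1)*conj(exp(-2*I*pi/3)) + 1*(-1)*conj(-1) + 1*(1)*conj(exp(2*I*pi/3)) + 1*(-1)*conj(exp(I*pi/3))
  = (1) + (-exp(I*pi/3)) + (exp(2*I*pi/3)) + (1) + (exp(-2*I*pi/3)) + (-exp(-I*pi/3))
  = 0.
(Exp terms are combined using exp(i*s)*conj(exp(i*t)) = exp(i*(s-t)), and sums of them are collapsed using the identity that for every m > 1 the m distinct m-th roots of unity sum to 0, e.g. 1 + exp(2*I*pi/3) + exp(-2*I*pi/3) = 0.)
Dividing by |G| = 6 gives 0/6 = 0, matching the row-orthogonality relation <chi_3, chi_5> = [chi_3 = chi_5].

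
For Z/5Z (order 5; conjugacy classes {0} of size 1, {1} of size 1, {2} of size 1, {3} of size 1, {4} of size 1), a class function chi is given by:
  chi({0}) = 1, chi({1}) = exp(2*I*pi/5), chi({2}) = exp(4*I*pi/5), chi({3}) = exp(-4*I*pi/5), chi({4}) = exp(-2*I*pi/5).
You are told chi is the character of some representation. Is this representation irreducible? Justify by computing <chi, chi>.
Irreducible: <chi, chi> = 1.

<chi, chi> = (1/|G|) sum_C |C| * |chi(C)|^2 = (1/5)[1*|1|^2 + 1*|exp(2*I*pi/5)|^2 + 1*|exp(4*I*pi/5)|^2 + 1*|exp(-4*I*pi/5)|^2 + 1*|exp(-2*I*pi/5)|^2]
  = (1/5)[(1) + (1) + (1) + (1) + (1)] = 5/5 = 1.
(Exp terms are combined using exp(i*s)*conj(exp(i*t)) = exp(i*(s-t)), and sums of them are collapsed using the identity that for every m > 1 the m distinct m-th roots of unity sum to 0, e.g. 1 + exp(2*I*pi/3) + exp(-2*I*pi/3) = 0.)
A character is irreducible iff <chi, chi> = 1, so this representation is irreducible.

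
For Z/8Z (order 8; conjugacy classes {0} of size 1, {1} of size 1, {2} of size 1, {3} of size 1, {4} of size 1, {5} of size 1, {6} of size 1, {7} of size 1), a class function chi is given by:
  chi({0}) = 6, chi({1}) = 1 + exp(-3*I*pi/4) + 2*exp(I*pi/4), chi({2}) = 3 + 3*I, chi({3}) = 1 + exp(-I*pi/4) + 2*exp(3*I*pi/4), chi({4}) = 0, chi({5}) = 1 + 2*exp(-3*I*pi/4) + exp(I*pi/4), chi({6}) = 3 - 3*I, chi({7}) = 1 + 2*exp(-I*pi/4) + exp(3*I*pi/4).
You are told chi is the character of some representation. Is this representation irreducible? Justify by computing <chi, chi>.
Not irreducible (reducible): <chi, chi> = 10 > 1.

Details: <chi, chi> = (1/|G|) sum_C |C| * |chi(C)|^2 = (1/8)[1*|6|^2 + 1*|1 + exp(-3*I*pi/4) + 2*exp(I*pi/4)|^2 + 1*|3 + 3*I|^2 + 1*|1 + exp(-I*pi/4) + 2*exp(3*I*pi/4)|^2 + 1*|0|^2 + 1*|1 + 2*exp(-3*I*pi/4) + exp(I*pi/4)|^2 + 1*|3 - 3*I|^2 + 1*|1 + 2*exp(-I*pi/4) + exp(3*I*pi/4)|^2]
  = (1/8)[(36) + (2 + 2*exp(-I*pi/4) + exp(-3*I*pi/4) + exp(3*I*pi/4) + 2*exp(I*pi/4)) + (18) + (2 + 2*exp(-3*I*pi/4) + exp(-I*pi/4) + exp(I*pi/4) + 2*exp(3*I*pi/4)) + (0) + (2 + 2*exp(-3*I*pi/4) + exp(-I*pi/4) + exp(I*pi/4) + 2*exp(3*I*pi/4)) + (18) + (2 + 2*exp(-I*pi/4) + exp(-3*I*pi/4) + exp(3*I*pi/4) + 2*exp(I*pi/4))] = 80/8 = 10.
(Exp terms are combined using exp(i*s)*conj(exp(i*t)) = exp(i*(s-t)), and sums of them are collapsed using the identity that for every m > 1 the m distinct m-th roots of unity sum to 0, e.g. 1 + exp(2*I*pi/3) + exp(-2*I*pi/3) = 0.)
A character is irreducible iff <chi, chi> = 1, so this representation is reducible.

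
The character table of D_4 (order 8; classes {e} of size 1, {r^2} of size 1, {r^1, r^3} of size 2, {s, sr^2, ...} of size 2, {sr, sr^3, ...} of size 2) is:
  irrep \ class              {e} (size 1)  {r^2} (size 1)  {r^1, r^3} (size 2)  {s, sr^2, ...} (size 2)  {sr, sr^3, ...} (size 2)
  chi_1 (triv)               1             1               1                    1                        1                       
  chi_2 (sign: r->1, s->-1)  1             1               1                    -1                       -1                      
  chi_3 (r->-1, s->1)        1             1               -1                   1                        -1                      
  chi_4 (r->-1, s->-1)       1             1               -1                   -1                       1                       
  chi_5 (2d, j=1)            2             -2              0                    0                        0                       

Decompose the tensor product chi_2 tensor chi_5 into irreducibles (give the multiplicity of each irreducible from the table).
chi_2 tensor chi_5 = chi_5 (all other irreducibles have multiplicity 0).

Reasoning: The character of a tensor product is the pointwise product (chi_2 * chi_5)(C) = chi_2(C) * chi_5(C):
  {e}: (1)*(2), {r^2}: (1)*(-2), {r^1, r^3}: (1)*(0), {s, sr^2, ...}: (-1)*(0), {sr, sr^3, ...}: (-1)*(0)
so (chi_2 * chi_5) takes values
  {e} -> 2, {r^2} -> -2, {r^1, r^3} -> 0, {s, sr^2, ...} -> 0, {sr, sr^3, ...} -> 0.
Now take the inner product of this character with each irreducible chi from the table, <chi_2*chi_5, chi> = (1/8) sum_C |C| (chi_2*chi_5)(C) conj(chi(C)):
  <chi_2*chi_5, chi_1> = (1/8)[1*(2)*conj(1) + 1*(-2)*conj(1) + 2*(0)*conj(1) + 2*(0)*conj(1) + 2*(0)*conj(1)]
      = (1/8)[(2) + (-2) + (0) + (0) + (0)] = 0/8 = 0
  <chi_2*chi_5, chi_2> = (1/8)[1*(2)*conj(1) + 1*(-2)*conj(1) + 2*(0)*conj(1) + 2*(0)*conj(-1) + 2*(0)*conj(-1)]
      = (1/8)[(2) + (-2) + (0) + (0) + (0)] = 0/8 = 0
  <chi_2*chi_5, chi_3> = (1/8)[1*(2)*conj(1) + 1*(-2)*conj(1) + 2*(0)*conj(-1) + 2*(0)*conj(1) + 2*(0)*conj(-1)]
      = (1/8)[(2) + (-2) + (0) + (0) + (0)] = 0/8 = 0
  <chi_2*chi_5, chi_4> = (1/8)[1*(2)*conj(1) + 1*(-2)*conj(1) + 2*(0)*conj(-1) + 2*(0)*conj(-1) + 2*(0)*conj(1)]
      = (1/8)[(2) + (-2) + (0) + (0) + (0)] = 0/8 = 0
  <chi_2*chi_5, chi_5> = (1/8)[1*(2)*conj(2) + 1*(-2)*conj(-2) + 2*(0)*conj(0) + 2*(0)*conj(0) + 2*(0)*conj(0)]
      = (1/8)[(4) + (4) + (0) + (0) + (0)] = 8/8 = 1
Hence the multiplicities are chi_5: 1. Dimension check: dim(chi_2)*dim(chi_5) = 1*2 = 2 and sum (mult * dim) = 1*2 = 2.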